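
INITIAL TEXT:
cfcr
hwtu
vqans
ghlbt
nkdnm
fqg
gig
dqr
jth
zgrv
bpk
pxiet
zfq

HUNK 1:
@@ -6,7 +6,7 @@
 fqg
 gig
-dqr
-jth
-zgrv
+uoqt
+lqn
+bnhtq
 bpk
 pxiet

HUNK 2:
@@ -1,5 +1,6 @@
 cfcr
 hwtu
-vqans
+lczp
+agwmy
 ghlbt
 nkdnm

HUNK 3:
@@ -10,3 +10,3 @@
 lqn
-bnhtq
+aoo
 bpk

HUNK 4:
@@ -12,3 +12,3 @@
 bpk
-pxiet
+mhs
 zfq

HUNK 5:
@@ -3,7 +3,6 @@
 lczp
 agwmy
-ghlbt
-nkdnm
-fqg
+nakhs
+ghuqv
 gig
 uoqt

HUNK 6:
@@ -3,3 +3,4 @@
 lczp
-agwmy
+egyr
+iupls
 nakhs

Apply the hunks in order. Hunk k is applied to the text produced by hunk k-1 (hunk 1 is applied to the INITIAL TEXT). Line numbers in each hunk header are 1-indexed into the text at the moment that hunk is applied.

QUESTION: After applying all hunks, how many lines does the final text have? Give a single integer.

Hunk 1: at line 6 remove [dqr,jth,zgrv] add [uoqt,lqn,bnhtq] -> 13 lines: cfcr hwtu vqans ghlbt nkdnm fqg gig uoqt lqn bnhtq bpk pxiet zfq
Hunk 2: at line 1 remove [vqans] add [lczp,agwmy] -> 14 lines: cfcr hwtu lczp agwmy ghlbt nkdnm fqg gig uoqt lqn bnhtq bpk pxiet zfq
Hunk 3: at line 10 remove [bnhtq] add [aoo] -> 14 lines: cfcr hwtu lczp agwmy ghlbt nkdnm fqg gig uoqt lqn aoo bpk pxiet zfq
Hunk 4: at line 12 remove [pxiet] add [mhs] -> 14 lines: cfcr hwtu lczp agwmy ghlbt nkdnm fqg gig uoqt lqn aoo bpk mhs zfq
Hunk 5: at line 3 remove [ghlbt,nkdnm,fqg] add [nakhs,ghuqv] -> 13 lines: cfcr hwtu lczp agwmy nakhs ghuqv gig uoqt lqn aoo bpk mhs zfq
Hunk 6: at line 3 remove [agwmy] add [egyr,iupls] -> 14 lines: cfcr hwtu lczp egyr iupls nakhs ghuqv gig uoqt lqn aoo bpk mhs zfq
Final line count: 14

Answer: 14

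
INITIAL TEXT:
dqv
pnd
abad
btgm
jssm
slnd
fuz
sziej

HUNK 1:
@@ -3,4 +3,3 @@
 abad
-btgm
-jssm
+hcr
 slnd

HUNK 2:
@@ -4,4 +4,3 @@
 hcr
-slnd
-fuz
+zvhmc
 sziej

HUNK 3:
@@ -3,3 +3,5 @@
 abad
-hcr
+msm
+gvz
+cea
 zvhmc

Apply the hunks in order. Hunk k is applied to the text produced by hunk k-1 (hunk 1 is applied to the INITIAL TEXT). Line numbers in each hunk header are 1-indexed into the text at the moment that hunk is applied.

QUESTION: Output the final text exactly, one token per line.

Answer: dqv
pnd
abad
msm
gvz
cea
zvhmc
sziej

Derivation:
Hunk 1: at line 3 remove [btgm,jssm] add [hcr] -> 7 lines: dqv pnd abad hcr slnd fuz sziej
Hunk 2: at line 4 remove [slnd,fuz] add [zvhmc] -> 6 lines: dqv pnd abad hcr zvhmc sziej
Hunk 3: at line 3 remove [hcr] add [msm,gvz,cea] -> 8 lines: dqv pnd abad msm gvz cea zvhmc sziej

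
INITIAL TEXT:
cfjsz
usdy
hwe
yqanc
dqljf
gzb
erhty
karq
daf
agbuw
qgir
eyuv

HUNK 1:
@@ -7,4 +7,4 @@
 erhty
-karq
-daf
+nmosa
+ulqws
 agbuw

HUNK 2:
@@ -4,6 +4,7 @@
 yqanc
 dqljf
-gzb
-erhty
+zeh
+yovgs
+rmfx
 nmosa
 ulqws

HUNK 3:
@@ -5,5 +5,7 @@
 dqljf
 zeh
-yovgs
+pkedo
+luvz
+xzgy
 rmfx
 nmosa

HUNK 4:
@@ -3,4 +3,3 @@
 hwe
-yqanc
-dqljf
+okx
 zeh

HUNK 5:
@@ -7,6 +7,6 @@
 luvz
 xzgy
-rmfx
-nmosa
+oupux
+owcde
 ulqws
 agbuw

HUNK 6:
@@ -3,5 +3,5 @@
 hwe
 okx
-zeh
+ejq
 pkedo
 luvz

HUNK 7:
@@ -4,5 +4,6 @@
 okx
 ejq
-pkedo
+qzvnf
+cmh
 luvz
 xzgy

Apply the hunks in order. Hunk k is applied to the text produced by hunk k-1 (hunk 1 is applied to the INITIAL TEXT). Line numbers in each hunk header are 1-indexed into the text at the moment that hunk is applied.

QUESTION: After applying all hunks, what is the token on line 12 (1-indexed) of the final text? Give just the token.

Answer: ulqws

Derivation:
Hunk 1: at line 7 remove [karq,daf] add [nmosa,ulqws] -> 12 lines: cfjsz usdy hwe yqanc dqljf gzb erhty nmosa ulqws agbuw qgir eyuv
Hunk 2: at line 4 remove [gzb,erhty] add [zeh,yovgs,rmfx] -> 13 lines: cfjsz usdy hwe yqanc dqljf zeh yovgs rmfx nmosa ulqws agbuw qgir eyuv
Hunk 3: at line 5 remove [yovgs] add [pkedo,luvz,xzgy] -> 15 lines: cfjsz usdy hwe yqanc dqljf zeh pkedo luvz xzgy rmfx nmosa ulqws agbuw qgir eyuv
Hunk 4: at line 3 remove [yqanc,dqljf] add [okx] -> 14 lines: cfjsz usdy hwe okx zeh pkedo luvz xzgy rmfx nmosa ulqws agbuw qgir eyuv
Hunk 5: at line 7 remove [rmfx,nmosa] add [oupux,owcde] -> 14 lines: cfjsz usdy hwe okx zeh pkedo luvz xzgy oupux owcde ulqws agbuw qgir eyuv
Hunk 6: at line 3 remove [zeh] add [ejq] -> 14 lines: cfjsz usdy hwe okx ejq pkedo luvz xzgy oupux owcde ulqws agbuw qgir eyuv
Hunk 7: at line 4 remove [pkedo] add [qzvnf,cmh] -> 15 lines: cfjsz usdy hwe okx ejq qzvnf cmh luvz xzgy oupux owcde ulqws agbuw qgir eyuv
Final line 12: ulqws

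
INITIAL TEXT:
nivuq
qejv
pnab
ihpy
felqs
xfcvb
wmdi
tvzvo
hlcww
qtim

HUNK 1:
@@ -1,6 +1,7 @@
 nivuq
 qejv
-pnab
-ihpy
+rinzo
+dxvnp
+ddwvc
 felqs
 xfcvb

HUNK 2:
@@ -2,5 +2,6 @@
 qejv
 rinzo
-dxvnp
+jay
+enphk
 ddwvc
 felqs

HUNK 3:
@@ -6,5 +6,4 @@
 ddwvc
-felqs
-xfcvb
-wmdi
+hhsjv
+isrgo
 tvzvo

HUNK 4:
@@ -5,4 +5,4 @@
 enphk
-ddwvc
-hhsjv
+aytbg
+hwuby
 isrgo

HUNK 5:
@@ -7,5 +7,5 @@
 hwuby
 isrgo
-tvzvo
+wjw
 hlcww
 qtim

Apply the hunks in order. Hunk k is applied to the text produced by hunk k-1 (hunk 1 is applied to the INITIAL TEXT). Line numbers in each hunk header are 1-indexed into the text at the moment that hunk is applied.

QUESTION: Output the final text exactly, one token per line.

Answer: nivuq
qejv
rinzo
jay
enphk
aytbg
hwuby
isrgo
wjw
hlcww
qtim

Derivation:
Hunk 1: at line 1 remove [pnab,ihpy] add [rinzo,dxvnp,ddwvc] -> 11 lines: nivuq qejv rinzo dxvnp ddwvc felqs xfcvb wmdi tvzvo hlcww qtim
Hunk 2: at line 2 remove [dxvnp] add [jay,enphk] -> 12 lines: nivuq qejv rinzo jay enphk ddwvc felqs xfcvb wmdi tvzvo hlcww qtim
Hunk 3: at line 6 remove [felqs,xfcvb,wmdi] add [hhsjv,isrgo] -> 11 lines: nivuq qejv rinzo jay enphk ddwvc hhsjv isrgo tvzvo hlcww qtim
Hunk 4: at line 5 remove [ddwvc,hhsjv] add [aytbg,hwuby] -> 11 lines: nivuq qejv rinzo jay enphk aytbg hwuby isrgo tvzvo hlcww qtim
Hunk 5: at line 7 remove [tvzvo] add [wjw] -> 11 lines: nivuq qejv rinzo jay enphk aytbg hwuby isrgo wjw hlcww qtim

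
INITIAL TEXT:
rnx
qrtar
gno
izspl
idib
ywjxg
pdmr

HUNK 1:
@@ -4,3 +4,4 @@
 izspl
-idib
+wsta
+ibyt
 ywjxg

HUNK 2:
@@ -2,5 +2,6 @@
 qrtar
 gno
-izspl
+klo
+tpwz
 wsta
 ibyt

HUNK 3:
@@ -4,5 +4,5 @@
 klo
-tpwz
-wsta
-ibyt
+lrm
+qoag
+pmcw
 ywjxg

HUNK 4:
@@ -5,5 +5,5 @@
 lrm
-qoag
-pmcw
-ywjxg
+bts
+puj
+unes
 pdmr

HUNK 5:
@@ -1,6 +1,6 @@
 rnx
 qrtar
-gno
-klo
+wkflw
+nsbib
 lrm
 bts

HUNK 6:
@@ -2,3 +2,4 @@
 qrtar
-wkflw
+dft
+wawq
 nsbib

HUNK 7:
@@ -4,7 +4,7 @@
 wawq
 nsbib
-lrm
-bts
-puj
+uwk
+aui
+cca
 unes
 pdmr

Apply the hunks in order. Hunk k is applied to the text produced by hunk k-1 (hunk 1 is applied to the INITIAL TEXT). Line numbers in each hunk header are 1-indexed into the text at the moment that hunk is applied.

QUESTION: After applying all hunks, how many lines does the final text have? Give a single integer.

Answer: 10

Derivation:
Hunk 1: at line 4 remove [idib] add [wsta,ibyt] -> 8 lines: rnx qrtar gno izspl wsta ibyt ywjxg pdmr
Hunk 2: at line 2 remove [izspl] add [klo,tpwz] -> 9 lines: rnx qrtar gno klo tpwz wsta ibyt ywjxg pdmr
Hunk 3: at line 4 remove [tpwz,wsta,ibyt] add [lrm,qoag,pmcw] -> 9 lines: rnx qrtar gno klo lrm qoag pmcw ywjxg pdmr
Hunk 4: at line 5 remove [qoag,pmcw,ywjxg] add [bts,puj,unes] -> 9 lines: rnx qrtar gno klo lrm bts puj unes pdmr
Hunk 5: at line 1 remove [gno,klo] add [wkflw,nsbib] -> 9 lines: rnx qrtar wkflw nsbib lrm bts puj unes pdmr
Hunk 6: at line 2 remove [wkflw] add [dft,wawq] -> 10 lines: rnx qrtar dft wawq nsbib lrm bts puj unes pdmr
Hunk 7: at line 4 remove [lrm,bts,puj] add [uwk,aui,cca] -> 10 lines: rnx qrtar dft wawq nsbib uwk aui cca unes pdmr
Final line count: 10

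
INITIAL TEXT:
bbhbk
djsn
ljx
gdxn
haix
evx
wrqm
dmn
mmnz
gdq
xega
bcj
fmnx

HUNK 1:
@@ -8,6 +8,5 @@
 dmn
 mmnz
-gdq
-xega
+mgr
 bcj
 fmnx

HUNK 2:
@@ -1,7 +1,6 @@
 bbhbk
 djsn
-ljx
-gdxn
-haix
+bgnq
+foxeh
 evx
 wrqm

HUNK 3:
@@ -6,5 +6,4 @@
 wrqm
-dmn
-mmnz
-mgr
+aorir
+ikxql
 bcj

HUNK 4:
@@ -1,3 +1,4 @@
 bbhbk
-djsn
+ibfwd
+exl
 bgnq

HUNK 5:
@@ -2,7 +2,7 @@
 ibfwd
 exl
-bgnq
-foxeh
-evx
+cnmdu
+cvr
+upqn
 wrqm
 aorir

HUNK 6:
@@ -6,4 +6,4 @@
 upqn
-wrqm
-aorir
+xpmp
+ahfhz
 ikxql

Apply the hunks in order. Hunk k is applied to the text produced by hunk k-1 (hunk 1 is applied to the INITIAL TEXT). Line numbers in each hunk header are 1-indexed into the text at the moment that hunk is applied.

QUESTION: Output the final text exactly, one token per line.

Answer: bbhbk
ibfwd
exl
cnmdu
cvr
upqn
xpmp
ahfhz
ikxql
bcj
fmnx

Derivation:
Hunk 1: at line 8 remove [gdq,xega] add [mgr] -> 12 lines: bbhbk djsn ljx gdxn haix evx wrqm dmn mmnz mgr bcj fmnx
Hunk 2: at line 1 remove [ljx,gdxn,haix] add [bgnq,foxeh] -> 11 lines: bbhbk djsn bgnq foxeh evx wrqm dmn mmnz mgr bcj fmnx
Hunk 3: at line 6 remove [dmn,mmnz,mgr] add [aorir,ikxql] -> 10 lines: bbhbk djsn bgnq foxeh evx wrqm aorir ikxql bcj fmnx
Hunk 4: at line 1 remove [djsn] add [ibfwd,exl] -> 11 lines: bbhbk ibfwd exl bgnq foxeh evx wrqm aorir ikxql bcj fmnx
Hunk 5: at line 2 remove [bgnq,foxeh,evx] add [cnmdu,cvr,upqn] -> 11 lines: bbhbk ibfwd exl cnmdu cvr upqn wrqm aorir ikxql bcj fmnx
Hunk 6: at line 6 remove [wrqm,aorir] add [xpmp,ahfhz] -> 11 lines: bbhbk ibfwd exl cnmdu cvr upqn xpmp ahfhz ikxql bcj fmnx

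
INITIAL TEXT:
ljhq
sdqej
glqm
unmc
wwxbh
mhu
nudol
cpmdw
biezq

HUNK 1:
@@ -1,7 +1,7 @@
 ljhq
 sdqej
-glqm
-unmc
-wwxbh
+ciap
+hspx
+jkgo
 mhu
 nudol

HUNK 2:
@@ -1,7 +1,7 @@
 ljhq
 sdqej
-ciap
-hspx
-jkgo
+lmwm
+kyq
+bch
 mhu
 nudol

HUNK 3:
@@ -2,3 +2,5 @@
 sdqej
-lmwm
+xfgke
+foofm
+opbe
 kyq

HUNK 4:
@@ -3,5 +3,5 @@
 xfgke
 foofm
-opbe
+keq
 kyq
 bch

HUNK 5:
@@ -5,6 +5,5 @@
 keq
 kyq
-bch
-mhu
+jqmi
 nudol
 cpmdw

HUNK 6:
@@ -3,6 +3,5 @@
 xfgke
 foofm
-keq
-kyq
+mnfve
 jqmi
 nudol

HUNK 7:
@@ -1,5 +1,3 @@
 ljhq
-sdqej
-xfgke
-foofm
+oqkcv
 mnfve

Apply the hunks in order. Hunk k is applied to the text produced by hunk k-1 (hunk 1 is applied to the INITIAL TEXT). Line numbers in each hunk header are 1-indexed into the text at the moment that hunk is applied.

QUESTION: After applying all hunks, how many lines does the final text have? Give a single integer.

Answer: 7

Derivation:
Hunk 1: at line 1 remove [glqm,unmc,wwxbh] add [ciap,hspx,jkgo] -> 9 lines: ljhq sdqej ciap hspx jkgo mhu nudol cpmdw biezq
Hunk 2: at line 1 remove [ciap,hspx,jkgo] add [lmwm,kyq,bch] -> 9 lines: ljhq sdqej lmwm kyq bch mhu nudol cpmdw biezq
Hunk 3: at line 2 remove [lmwm] add [xfgke,foofm,opbe] -> 11 lines: ljhq sdqej xfgke foofm opbe kyq bch mhu nudol cpmdw biezq
Hunk 4: at line 3 remove [opbe] add [keq] -> 11 lines: ljhq sdqej xfgke foofm keq kyq bch mhu nudol cpmdw biezq
Hunk 5: at line 5 remove [bch,mhu] add [jqmi] -> 10 lines: ljhq sdqej xfgke foofm keq kyq jqmi nudol cpmdw biezq
Hunk 6: at line 3 remove [keq,kyq] add [mnfve] -> 9 lines: ljhq sdqej xfgke foofm mnfve jqmi nudol cpmdw biezq
Hunk 7: at line 1 remove [sdqej,xfgke,foofm] add [oqkcv] -> 7 lines: ljhq oqkcv mnfve jqmi nudol cpmdw biezq
Final line count: 7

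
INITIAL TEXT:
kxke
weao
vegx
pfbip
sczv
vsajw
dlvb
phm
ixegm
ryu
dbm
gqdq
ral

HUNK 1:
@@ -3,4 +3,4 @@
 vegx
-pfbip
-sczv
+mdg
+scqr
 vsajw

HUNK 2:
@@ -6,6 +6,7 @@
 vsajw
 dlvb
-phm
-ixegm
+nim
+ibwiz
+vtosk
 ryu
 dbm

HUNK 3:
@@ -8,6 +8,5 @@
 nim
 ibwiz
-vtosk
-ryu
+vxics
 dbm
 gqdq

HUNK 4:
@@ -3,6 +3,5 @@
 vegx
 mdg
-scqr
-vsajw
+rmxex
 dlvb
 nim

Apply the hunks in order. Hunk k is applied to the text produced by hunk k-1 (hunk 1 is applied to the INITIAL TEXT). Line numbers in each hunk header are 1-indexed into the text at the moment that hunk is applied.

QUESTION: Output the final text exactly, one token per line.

Hunk 1: at line 3 remove [pfbip,sczv] add [mdg,scqr] -> 13 lines: kxke weao vegx mdg scqr vsajw dlvb phm ixegm ryu dbm gqdq ral
Hunk 2: at line 6 remove [phm,ixegm] add [nim,ibwiz,vtosk] -> 14 lines: kxke weao vegx mdg scqr vsajw dlvb nim ibwiz vtosk ryu dbm gqdq ral
Hunk 3: at line 8 remove [vtosk,ryu] add [vxics] -> 13 lines: kxke weao vegx mdg scqr vsajw dlvb nim ibwiz vxics dbm gqdq ral
Hunk 4: at line 3 remove [scqr,vsajw] add [rmxex] -> 12 lines: kxke weao vegx mdg rmxex dlvb nim ibwiz vxics dbm gqdq ral

Answer: kxke
weao
vegx
mdg
rmxex
dlvb
nim
ibwiz
vxics
dbm
gqdq
ral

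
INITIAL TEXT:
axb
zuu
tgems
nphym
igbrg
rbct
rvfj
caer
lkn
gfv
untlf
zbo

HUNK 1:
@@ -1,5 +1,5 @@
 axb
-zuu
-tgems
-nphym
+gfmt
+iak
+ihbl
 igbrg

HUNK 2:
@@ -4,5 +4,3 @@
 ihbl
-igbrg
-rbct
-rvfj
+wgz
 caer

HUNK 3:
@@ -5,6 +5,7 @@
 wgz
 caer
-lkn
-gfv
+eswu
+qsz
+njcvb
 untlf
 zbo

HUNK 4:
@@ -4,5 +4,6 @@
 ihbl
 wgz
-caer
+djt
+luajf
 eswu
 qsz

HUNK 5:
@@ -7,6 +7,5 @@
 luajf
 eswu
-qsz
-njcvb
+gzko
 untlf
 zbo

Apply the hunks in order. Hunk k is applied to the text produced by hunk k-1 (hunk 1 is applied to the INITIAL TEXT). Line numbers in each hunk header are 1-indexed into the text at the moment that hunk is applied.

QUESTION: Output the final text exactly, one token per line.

Answer: axb
gfmt
iak
ihbl
wgz
djt
luajf
eswu
gzko
untlf
zbo

Derivation:
Hunk 1: at line 1 remove [zuu,tgems,nphym] add [gfmt,iak,ihbl] -> 12 lines: axb gfmt iak ihbl igbrg rbct rvfj caer lkn gfv untlf zbo
Hunk 2: at line 4 remove [igbrg,rbct,rvfj] add [wgz] -> 10 lines: axb gfmt iak ihbl wgz caer lkn gfv untlf zbo
Hunk 3: at line 5 remove [lkn,gfv] add [eswu,qsz,njcvb] -> 11 lines: axb gfmt iak ihbl wgz caer eswu qsz njcvb untlf zbo
Hunk 4: at line 4 remove [caer] add [djt,luajf] -> 12 lines: axb gfmt iak ihbl wgz djt luajf eswu qsz njcvb untlf zbo
Hunk 5: at line 7 remove [qsz,njcvb] add [gzko] -> 11 lines: axb gfmt iak ihbl wgz djt luajf eswu gzko untlf zbo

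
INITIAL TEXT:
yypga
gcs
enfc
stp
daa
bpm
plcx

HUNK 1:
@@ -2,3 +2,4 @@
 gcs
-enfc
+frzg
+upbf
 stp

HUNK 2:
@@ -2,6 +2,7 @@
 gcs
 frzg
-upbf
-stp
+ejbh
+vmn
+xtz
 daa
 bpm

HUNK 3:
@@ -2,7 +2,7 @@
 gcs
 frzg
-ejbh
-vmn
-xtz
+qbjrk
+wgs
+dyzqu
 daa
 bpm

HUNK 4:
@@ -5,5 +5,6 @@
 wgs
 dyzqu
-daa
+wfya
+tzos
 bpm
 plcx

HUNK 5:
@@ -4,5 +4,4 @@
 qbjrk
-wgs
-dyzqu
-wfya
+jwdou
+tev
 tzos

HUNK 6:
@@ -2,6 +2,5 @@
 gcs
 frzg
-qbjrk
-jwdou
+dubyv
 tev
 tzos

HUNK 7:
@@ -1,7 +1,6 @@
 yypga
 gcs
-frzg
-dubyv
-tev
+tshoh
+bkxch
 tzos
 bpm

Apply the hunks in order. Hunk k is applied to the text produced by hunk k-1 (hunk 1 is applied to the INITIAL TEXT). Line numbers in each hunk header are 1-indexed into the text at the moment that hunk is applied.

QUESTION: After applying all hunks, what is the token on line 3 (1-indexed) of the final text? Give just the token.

Answer: tshoh

Derivation:
Hunk 1: at line 2 remove [enfc] add [frzg,upbf] -> 8 lines: yypga gcs frzg upbf stp daa bpm plcx
Hunk 2: at line 2 remove [upbf,stp] add [ejbh,vmn,xtz] -> 9 lines: yypga gcs frzg ejbh vmn xtz daa bpm plcx
Hunk 3: at line 2 remove [ejbh,vmn,xtz] add [qbjrk,wgs,dyzqu] -> 9 lines: yypga gcs frzg qbjrk wgs dyzqu daa bpm plcx
Hunk 4: at line 5 remove [daa] add [wfya,tzos] -> 10 lines: yypga gcs frzg qbjrk wgs dyzqu wfya tzos bpm plcx
Hunk 5: at line 4 remove [wgs,dyzqu,wfya] add [jwdou,tev] -> 9 lines: yypga gcs frzg qbjrk jwdou tev tzos bpm plcx
Hunk 6: at line 2 remove [qbjrk,jwdou] add [dubyv] -> 8 lines: yypga gcs frzg dubyv tev tzos bpm plcx
Hunk 7: at line 1 remove [frzg,dubyv,tev] add [tshoh,bkxch] -> 7 lines: yypga gcs tshoh bkxch tzos bpm plcx
Final line 3: tshoh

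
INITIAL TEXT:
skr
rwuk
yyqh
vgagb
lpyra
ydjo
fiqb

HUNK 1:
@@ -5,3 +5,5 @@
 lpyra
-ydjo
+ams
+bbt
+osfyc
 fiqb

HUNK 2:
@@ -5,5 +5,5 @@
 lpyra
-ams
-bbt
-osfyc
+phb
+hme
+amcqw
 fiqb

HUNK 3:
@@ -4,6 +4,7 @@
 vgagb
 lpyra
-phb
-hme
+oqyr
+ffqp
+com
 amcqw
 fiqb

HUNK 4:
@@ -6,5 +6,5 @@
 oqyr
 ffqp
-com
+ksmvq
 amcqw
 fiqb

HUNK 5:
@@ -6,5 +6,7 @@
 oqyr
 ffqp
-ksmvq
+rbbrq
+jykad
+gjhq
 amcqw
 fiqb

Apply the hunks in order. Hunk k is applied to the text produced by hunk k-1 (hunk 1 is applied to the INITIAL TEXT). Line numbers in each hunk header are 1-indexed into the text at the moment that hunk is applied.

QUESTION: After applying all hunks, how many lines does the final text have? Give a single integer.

Answer: 12

Derivation:
Hunk 1: at line 5 remove [ydjo] add [ams,bbt,osfyc] -> 9 lines: skr rwuk yyqh vgagb lpyra ams bbt osfyc fiqb
Hunk 2: at line 5 remove [ams,bbt,osfyc] add [phb,hme,amcqw] -> 9 lines: skr rwuk yyqh vgagb lpyra phb hme amcqw fiqb
Hunk 3: at line 4 remove [phb,hme] add [oqyr,ffqp,com] -> 10 lines: skr rwuk yyqh vgagb lpyra oqyr ffqp com amcqw fiqb
Hunk 4: at line 6 remove [com] add [ksmvq] -> 10 lines: skr rwuk yyqh vgagb lpyra oqyr ffqp ksmvq amcqw fiqb
Hunk 5: at line 6 remove [ksmvq] add [rbbrq,jykad,gjhq] -> 12 lines: skr rwuk yyqh vgagb lpyra oqyr ffqp rbbrq jykad gjhq amcqw fiqb
Final line count: 12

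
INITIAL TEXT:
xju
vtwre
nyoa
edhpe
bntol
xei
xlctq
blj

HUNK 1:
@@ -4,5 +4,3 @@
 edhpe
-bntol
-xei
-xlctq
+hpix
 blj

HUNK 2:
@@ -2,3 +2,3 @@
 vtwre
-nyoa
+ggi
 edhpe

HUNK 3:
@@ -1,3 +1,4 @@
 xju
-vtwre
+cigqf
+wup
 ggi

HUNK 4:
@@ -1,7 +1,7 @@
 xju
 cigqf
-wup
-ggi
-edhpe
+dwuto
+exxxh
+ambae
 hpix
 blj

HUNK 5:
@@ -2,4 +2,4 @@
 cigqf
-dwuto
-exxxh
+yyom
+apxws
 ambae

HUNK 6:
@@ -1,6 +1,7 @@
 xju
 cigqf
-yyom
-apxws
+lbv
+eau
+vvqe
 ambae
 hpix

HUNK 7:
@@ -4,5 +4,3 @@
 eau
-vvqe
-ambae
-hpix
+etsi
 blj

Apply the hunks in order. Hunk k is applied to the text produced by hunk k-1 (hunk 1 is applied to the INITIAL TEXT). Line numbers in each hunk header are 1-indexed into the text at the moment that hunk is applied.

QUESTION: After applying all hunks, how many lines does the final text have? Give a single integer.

Hunk 1: at line 4 remove [bntol,xei,xlctq] add [hpix] -> 6 lines: xju vtwre nyoa edhpe hpix blj
Hunk 2: at line 2 remove [nyoa] add [ggi] -> 6 lines: xju vtwre ggi edhpe hpix blj
Hunk 3: at line 1 remove [vtwre] add [cigqf,wup] -> 7 lines: xju cigqf wup ggi edhpe hpix blj
Hunk 4: at line 1 remove [wup,ggi,edhpe] add [dwuto,exxxh,ambae] -> 7 lines: xju cigqf dwuto exxxh ambae hpix blj
Hunk 5: at line 2 remove [dwuto,exxxh] add [yyom,apxws] -> 7 lines: xju cigqf yyom apxws ambae hpix blj
Hunk 6: at line 1 remove [yyom,apxws] add [lbv,eau,vvqe] -> 8 lines: xju cigqf lbv eau vvqe ambae hpix blj
Hunk 7: at line 4 remove [vvqe,ambae,hpix] add [etsi] -> 6 lines: xju cigqf lbv eau etsi blj
Final line count: 6

Answer: 6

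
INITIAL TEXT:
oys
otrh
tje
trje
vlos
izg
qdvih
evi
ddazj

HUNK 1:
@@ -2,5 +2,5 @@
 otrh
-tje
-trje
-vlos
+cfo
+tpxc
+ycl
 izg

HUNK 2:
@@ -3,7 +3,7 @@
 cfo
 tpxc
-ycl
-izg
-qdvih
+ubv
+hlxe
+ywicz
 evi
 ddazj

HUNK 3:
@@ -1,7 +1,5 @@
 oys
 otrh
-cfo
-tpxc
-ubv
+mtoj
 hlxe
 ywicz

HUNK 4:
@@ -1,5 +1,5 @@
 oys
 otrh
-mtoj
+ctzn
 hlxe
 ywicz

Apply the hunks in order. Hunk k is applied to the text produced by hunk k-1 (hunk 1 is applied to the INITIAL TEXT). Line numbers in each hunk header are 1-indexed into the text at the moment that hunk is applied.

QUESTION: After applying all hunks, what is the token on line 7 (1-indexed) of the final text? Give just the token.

Answer: ddazj

Derivation:
Hunk 1: at line 2 remove [tje,trje,vlos] add [cfo,tpxc,ycl] -> 9 lines: oys otrh cfo tpxc ycl izg qdvih evi ddazj
Hunk 2: at line 3 remove [ycl,izg,qdvih] add [ubv,hlxe,ywicz] -> 9 lines: oys otrh cfo tpxc ubv hlxe ywicz evi ddazj
Hunk 3: at line 1 remove [cfo,tpxc,ubv] add [mtoj] -> 7 lines: oys otrh mtoj hlxe ywicz evi ddazj
Hunk 4: at line 1 remove [mtoj] add [ctzn] -> 7 lines: oys otrh ctzn hlxe ywicz evi ddazj
Final line 7: ddazj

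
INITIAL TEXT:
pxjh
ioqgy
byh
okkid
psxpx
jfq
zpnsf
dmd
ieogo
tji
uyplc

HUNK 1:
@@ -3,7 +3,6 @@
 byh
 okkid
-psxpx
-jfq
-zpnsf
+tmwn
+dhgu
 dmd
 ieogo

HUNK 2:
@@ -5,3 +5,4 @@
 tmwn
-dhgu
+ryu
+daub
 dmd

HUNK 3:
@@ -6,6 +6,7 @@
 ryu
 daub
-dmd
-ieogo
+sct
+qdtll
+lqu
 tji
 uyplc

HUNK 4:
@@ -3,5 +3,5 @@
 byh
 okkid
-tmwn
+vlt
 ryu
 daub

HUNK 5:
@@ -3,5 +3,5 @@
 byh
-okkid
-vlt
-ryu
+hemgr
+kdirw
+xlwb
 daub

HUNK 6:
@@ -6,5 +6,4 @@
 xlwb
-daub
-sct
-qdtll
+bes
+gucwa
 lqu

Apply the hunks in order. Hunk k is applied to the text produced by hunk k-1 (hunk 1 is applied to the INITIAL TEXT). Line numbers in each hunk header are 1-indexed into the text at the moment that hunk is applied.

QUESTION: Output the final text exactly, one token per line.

Answer: pxjh
ioqgy
byh
hemgr
kdirw
xlwb
bes
gucwa
lqu
tji
uyplc

Derivation:
Hunk 1: at line 3 remove [psxpx,jfq,zpnsf] add [tmwn,dhgu] -> 10 lines: pxjh ioqgy byh okkid tmwn dhgu dmd ieogo tji uyplc
Hunk 2: at line 5 remove [dhgu] add [ryu,daub] -> 11 lines: pxjh ioqgy byh okkid tmwn ryu daub dmd ieogo tji uyplc
Hunk 3: at line 6 remove [dmd,ieogo] add [sct,qdtll,lqu] -> 12 lines: pxjh ioqgy byh okkid tmwn ryu daub sct qdtll lqu tji uyplc
Hunk 4: at line 3 remove [tmwn] add [vlt] -> 12 lines: pxjh ioqgy byh okkid vlt ryu daub sct qdtll lqu tji uyplc
Hunk 5: at line 3 remove [okkid,vlt,ryu] add [hemgr,kdirw,xlwb] -> 12 lines: pxjh ioqgy byh hemgr kdirw xlwb daub sct qdtll lqu tji uyplc
Hunk 6: at line 6 remove [daub,sct,qdtll] add [bes,gucwa] -> 11 lines: pxjh ioqgy byh hemgr kdirw xlwb bes gucwa lqu tji uyplc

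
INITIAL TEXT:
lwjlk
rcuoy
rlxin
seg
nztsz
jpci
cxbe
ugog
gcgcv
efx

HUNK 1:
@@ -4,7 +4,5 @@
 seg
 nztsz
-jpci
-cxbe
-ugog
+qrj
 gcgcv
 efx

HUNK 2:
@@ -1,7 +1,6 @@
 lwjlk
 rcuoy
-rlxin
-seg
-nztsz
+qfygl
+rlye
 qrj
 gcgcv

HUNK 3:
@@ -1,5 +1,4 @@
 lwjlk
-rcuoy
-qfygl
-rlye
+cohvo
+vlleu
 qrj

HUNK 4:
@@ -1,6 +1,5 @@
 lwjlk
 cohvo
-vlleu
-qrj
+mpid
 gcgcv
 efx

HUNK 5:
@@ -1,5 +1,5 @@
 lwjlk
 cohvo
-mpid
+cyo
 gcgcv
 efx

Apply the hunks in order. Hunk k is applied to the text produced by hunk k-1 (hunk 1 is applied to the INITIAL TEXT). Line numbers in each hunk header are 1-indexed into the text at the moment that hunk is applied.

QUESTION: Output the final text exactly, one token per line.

Hunk 1: at line 4 remove [jpci,cxbe,ugog] add [qrj] -> 8 lines: lwjlk rcuoy rlxin seg nztsz qrj gcgcv efx
Hunk 2: at line 1 remove [rlxin,seg,nztsz] add [qfygl,rlye] -> 7 lines: lwjlk rcuoy qfygl rlye qrj gcgcv efx
Hunk 3: at line 1 remove [rcuoy,qfygl,rlye] add [cohvo,vlleu] -> 6 lines: lwjlk cohvo vlleu qrj gcgcv efx
Hunk 4: at line 1 remove [vlleu,qrj] add [mpid] -> 5 lines: lwjlk cohvo mpid gcgcv efx
Hunk 5: at line 1 remove [mpid] add [cyo] -> 5 lines: lwjlk cohvo cyo gcgcv efx

Answer: lwjlk
cohvo
cyo
gcgcv
efx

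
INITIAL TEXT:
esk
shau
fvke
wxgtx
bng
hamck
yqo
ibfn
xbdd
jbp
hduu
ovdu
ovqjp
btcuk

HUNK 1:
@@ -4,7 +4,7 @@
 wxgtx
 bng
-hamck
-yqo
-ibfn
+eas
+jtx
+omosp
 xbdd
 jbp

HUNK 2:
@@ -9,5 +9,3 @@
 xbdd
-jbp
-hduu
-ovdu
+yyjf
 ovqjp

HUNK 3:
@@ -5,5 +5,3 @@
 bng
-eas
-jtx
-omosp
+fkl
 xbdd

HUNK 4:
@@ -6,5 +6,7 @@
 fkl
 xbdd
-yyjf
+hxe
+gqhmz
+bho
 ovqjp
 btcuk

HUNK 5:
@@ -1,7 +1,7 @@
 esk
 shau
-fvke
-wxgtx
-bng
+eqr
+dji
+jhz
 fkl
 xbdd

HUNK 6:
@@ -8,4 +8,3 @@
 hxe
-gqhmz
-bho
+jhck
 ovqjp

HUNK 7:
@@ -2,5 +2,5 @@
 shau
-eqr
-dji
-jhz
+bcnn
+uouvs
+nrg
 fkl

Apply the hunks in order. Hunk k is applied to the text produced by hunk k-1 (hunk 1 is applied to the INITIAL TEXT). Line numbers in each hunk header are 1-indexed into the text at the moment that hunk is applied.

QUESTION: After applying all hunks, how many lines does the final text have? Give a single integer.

Answer: 11

Derivation:
Hunk 1: at line 4 remove [hamck,yqo,ibfn] add [eas,jtx,omosp] -> 14 lines: esk shau fvke wxgtx bng eas jtx omosp xbdd jbp hduu ovdu ovqjp btcuk
Hunk 2: at line 9 remove [jbp,hduu,ovdu] add [yyjf] -> 12 lines: esk shau fvke wxgtx bng eas jtx omosp xbdd yyjf ovqjp btcuk
Hunk 3: at line 5 remove [eas,jtx,omosp] add [fkl] -> 10 lines: esk shau fvke wxgtx bng fkl xbdd yyjf ovqjp btcuk
Hunk 4: at line 6 remove [yyjf] add [hxe,gqhmz,bho] -> 12 lines: esk shau fvke wxgtx bng fkl xbdd hxe gqhmz bho ovqjp btcuk
Hunk 5: at line 1 remove [fvke,wxgtx,bng] add [eqr,dji,jhz] -> 12 lines: esk shau eqr dji jhz fkl xbdd hxe gqhmz bho ovqjp btcuk
Hunk 6: at line 8 remove [gqhmz,bho] add [jhck] -> 11 lines: esk shau eqr dji jhz fkl xbdd hxe jhck ovqjp btcuk
Hunk 7: at line 2 remove [eqr,dji,jhz] add [bcnn,uouvs,nrg] -> 11 lines: esk shau bcnn uouvs nrg fkl xbdd hxe jhck ovqjp btcuk
Final line count: 11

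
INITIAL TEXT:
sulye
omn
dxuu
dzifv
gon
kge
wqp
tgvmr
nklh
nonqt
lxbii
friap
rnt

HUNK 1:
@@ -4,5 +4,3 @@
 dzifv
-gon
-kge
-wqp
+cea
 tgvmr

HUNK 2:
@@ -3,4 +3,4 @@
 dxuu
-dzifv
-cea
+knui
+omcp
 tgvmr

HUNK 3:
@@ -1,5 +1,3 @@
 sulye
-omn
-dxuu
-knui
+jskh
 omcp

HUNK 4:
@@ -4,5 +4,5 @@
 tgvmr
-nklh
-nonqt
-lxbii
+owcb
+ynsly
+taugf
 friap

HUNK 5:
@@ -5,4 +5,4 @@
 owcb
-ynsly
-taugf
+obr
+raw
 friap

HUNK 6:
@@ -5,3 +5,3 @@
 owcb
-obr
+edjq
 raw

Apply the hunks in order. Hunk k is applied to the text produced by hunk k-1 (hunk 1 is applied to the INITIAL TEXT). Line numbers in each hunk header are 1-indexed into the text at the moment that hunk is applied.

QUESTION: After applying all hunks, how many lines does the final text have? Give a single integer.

Answer: 9

Derivation:
Hunk 1: at line 4 remove [gon,kge,wqp] add [cea] -> 11 lines: sulye omn dxuu dzifv cea tgvmr nklh nonqt lxbii friap rnt
Hunk 2: at line 3 remove [dzifv,cea] add [knui,omcp] -> 11 lines: sulye omn dxuu knui omcp tgvmr nklh nonqt lxbii friap rnt
Hunk 3: at line 1 remove [omn,dxuu,knui] add [jskh] -> 9 lines: sulye jskh omcp tgvmr nklh nonqt lxbii friap rnt
Hunk 4: at line 4 remove [nklh,nonqt,lxbii] add [owcb,ynsly,taugf] -> 9 lines: sulye jskh omcp tgvmr owcb ynsly taugf friap rnt
Hunk 5: at line 5 remove [ynsly,taugf] add [obr,raw] -> 9 lines: sulye jskh omcp tgvmr owcb obr raw friap rnt
Hunk 6: at line 5 remove [obr] add [edjq] -> 9 lines: sulye jskh omcp tgvmr owcb edjq raw friap rnt
Final line count: 9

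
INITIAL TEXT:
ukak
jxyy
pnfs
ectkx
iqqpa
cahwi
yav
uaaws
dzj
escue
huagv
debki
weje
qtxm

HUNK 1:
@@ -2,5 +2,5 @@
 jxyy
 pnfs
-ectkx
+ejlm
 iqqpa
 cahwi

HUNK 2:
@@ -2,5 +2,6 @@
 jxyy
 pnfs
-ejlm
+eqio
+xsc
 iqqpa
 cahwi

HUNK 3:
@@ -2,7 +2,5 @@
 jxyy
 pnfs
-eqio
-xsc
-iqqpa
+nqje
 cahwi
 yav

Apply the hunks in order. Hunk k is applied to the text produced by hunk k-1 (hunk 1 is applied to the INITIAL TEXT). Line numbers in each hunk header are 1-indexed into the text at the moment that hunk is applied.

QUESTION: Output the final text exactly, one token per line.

Hunk 1: at line 2 remove [ectkx] add [ejlm] -> 14 lines: ukak jxyy pnfs ejlm iqqpa cahwi yav uaaws dzj escue huagv debki weje qtxm
Hunk 2: at line 2 remove [ejlm] add [eqio,xsc] -> 15 lines: ukak jxyy pnfs eqio xsc iqqpa cahwi yav uaaws dzj escue huagv debki weje qtxm
Hunk 3: at line 2 remove [eqio,xsc,iqqpa] add [nqje] -> 13 lines: ukak jxyy pnfs nqje cahwi yav uaaws dzj escue huagv debki weje qtxm

Answer: ukak
jxyy
pnfs
nqje
cahwi
yav
uaaws
dzj
escue
huagv
debki
weje
qtxm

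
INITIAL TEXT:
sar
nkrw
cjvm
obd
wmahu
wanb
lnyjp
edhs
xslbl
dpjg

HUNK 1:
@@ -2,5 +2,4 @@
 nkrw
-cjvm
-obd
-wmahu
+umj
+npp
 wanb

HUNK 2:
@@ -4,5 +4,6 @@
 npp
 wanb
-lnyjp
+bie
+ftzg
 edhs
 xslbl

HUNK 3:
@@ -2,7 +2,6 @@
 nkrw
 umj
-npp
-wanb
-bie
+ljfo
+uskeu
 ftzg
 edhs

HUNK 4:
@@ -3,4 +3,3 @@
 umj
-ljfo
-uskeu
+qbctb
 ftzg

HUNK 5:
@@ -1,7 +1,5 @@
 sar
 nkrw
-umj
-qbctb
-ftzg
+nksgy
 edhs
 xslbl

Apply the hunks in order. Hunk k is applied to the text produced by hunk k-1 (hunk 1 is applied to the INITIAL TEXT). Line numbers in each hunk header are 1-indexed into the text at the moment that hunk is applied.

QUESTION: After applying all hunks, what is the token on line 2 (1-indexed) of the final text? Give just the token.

Hunk 1: at line 2 remove [cjvm,obd,wmahu] add [umj,npp] -> 9 lines: sar nkrw umj npp wanb lnyjp edhs xslbl dpjg
Hunk 2: at line 4 remove [lnyjp] add [bie,ftzg] -> 10 lines: sar nkrw umj npp wanb bie ftzg edhs xslbl dpjg
Hunk 3: at line 2 remove [npp,wanb,bie] add [ljfo,uskeu] -> 9 lines: sar nkrw umj ljfo uskeu ftzg edhs xslbl dpjg
Hunk 4: at line 3 remove [ljfo,uskeu] add [qbctb] -> 8 lines: sar nkrw umj qbctb ftzg edhs xslbl dpjg
Hunk 5: at line 1 remove [umj,qbctb,ftzg] add [nksgy] -> 6 lines: sar nkrw nksgy edhs xslbl dpjg
Final line 2: nkrw

Answer: nkrw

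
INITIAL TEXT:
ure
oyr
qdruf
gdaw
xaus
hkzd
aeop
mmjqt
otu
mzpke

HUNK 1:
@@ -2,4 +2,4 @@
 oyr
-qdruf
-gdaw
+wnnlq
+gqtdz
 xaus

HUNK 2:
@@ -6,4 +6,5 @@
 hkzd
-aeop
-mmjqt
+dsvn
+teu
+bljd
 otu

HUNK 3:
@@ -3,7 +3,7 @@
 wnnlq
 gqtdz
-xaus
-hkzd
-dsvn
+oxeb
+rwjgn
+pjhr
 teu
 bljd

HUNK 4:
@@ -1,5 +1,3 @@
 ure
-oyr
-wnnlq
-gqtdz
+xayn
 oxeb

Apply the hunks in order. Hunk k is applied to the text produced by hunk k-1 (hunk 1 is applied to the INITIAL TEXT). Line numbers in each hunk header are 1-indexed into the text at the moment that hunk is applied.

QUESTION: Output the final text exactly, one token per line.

Answer: ure
xayn
oxeb
rwjgn
pjhr
teu
bljd
otu
mzpke

Derivation:
Hunk 1: at line 2 remove [qdruf,gdaw] add [wnnlq,gqtdz] -> 10 lines: ure oyr wnnlq gqtdz xaus hkzd aeop mmjqt otu mzpke
Hunk 2: at line 6 remove [aeop,mmjqt] add [dsvn,teu,bljd] -> 11 lines: ure oyr wnnlq gqtdz xaus hkzd dsvn teu bljd otu mzpke
Hunk 3: at line 3 remove [xaus,hkzd,dsvn] add [oxeb,rwjgn,pjhr] -> 11 lines: ure oyr wnnlq gqtdz oxeb rwjgn pjhr teu bljd otu mzpke
Hunk 4: at line 1 remove [oyr,wnnlq,gqtdz] add [xayn] -> 9 lines: ure xayn oxeb rwjgn pjhr teu bljd otu mzpke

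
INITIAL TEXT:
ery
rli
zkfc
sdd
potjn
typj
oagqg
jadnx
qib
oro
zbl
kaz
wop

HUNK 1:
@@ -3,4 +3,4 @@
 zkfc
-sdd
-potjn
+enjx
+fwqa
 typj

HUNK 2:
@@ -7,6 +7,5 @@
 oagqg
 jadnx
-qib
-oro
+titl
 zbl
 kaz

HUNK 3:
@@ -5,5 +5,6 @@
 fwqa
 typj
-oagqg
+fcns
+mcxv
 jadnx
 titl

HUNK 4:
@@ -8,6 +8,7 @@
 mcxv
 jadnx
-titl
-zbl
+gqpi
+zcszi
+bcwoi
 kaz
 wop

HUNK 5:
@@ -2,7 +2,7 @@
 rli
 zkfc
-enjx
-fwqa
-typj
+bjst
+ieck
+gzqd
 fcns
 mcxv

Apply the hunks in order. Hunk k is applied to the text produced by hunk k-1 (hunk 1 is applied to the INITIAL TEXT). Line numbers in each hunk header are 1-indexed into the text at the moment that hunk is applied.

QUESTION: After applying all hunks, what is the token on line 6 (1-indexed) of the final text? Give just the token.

Answer: gzqd

Derivation:
Hunk 1: at line 3 remove [sdd,potjn] add [enjx,fwqa] -> 13 lines: ery rli zkfc enjx fwqa typj oagqg jadnx qib oro zbl kaz wop
Hunk 2: at line 7 remove [qib,oro] add [titl] -> 12 lines: ery rli zkfc enjx fwqa typj oagqg jadnx titl zbl kaz wop
Hunk 3: at line 5 remove [oagqg] add [fcns,mcxv] -> 13 lines: ery rli zkfc enjx fwqa typj fcns mcxv jadnx titl zbl kaz wop
Hunk 4: at line 8 remove [titl,zbl] add [gqpi,zcszi,bcwoi] -> 14 lines: ery rli zkfc enjx fwqa typj fcns mcxv jadnx gqpi zcszi bcwoi kaz wop
Hunk 5: at line 2 remove [enjx,fwqa,typj] add [bjst,ieck,gzqd] -> 14 lines: ery rli zkfc bjst ieck gzqd fcns mcxv jadnx gqpi zcszi bcwoi kaz wop
Final line 6: gzqd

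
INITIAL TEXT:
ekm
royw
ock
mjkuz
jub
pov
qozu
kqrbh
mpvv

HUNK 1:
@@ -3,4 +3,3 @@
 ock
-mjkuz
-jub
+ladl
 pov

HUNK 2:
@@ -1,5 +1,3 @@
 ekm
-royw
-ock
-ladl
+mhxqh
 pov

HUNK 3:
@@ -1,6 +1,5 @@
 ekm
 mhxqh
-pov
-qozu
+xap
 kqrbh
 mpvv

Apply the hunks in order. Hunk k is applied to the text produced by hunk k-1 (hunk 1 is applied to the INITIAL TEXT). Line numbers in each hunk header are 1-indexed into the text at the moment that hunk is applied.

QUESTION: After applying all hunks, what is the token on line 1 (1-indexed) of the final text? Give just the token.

Hunk 1: at line 3 remove [mjkuz,jub] add [ladl] -> 8 lines: ekm royw ock ladl pov qozu kqrbh mpvv
Hunk 2: at line 1 remove [royw,ock,ladl] add [mhxqh] -> 6 lines: ekm mhxqh pov qozu kqrbh mpvv
Hunk 3: at line 1 remove [pov,qozu] add [xap] -> 5 lines: ekm mhxqh xap kqrbh mpvv
Final line 1: ekm

Answer: ekm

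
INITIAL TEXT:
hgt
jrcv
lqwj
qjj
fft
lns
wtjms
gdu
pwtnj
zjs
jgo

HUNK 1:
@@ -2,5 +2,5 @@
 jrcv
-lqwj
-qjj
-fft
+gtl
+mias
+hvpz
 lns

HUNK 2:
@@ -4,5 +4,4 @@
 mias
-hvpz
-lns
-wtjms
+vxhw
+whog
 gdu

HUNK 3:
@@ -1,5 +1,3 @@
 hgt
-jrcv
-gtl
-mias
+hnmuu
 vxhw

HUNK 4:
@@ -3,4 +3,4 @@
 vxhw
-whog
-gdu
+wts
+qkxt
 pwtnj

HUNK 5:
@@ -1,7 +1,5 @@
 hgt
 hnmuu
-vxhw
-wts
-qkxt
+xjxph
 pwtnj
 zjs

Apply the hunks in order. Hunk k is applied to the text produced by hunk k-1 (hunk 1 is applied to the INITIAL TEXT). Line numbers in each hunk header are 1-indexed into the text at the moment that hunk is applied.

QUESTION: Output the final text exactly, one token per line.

Hunk 1: at line 2 remove [lqwj,qjj,fft] add [gtl,mias,hvpz] -> 11 lines: hgt jrcv gtl mias hvpz lns wtjms gdu pwtnj zjs jgo
Hunk 2: at line 4 remove [hvpz,lns,wtjms] add [vxhw,whog] -> 10 lines: hgt jrcv gtl mias vxhw whog gdu pwtnj zjs jgo
Hunk 3: at line 1 remove [jrcv,gtl,mias] add [hnmuu] -> 8 lines: hgt hnmuu vxhw whog gdu pwtnj zjs jgo
Hunk 4: at line 3 remove [whog,gdu] add [wts,qkxt] -> 8 lines: hgt hnmuu vxhw wts qkxt pwtnj zjs jgo
Hunk 5: at line 1 remove [vxhw,wts,qkxt] add [xjxph] -> 6 lines: hgt hnmuu xjxph pwtnj zjs jgo

Answer: hgt
hnmuu
xjxph
pwtnj
zjs
jgo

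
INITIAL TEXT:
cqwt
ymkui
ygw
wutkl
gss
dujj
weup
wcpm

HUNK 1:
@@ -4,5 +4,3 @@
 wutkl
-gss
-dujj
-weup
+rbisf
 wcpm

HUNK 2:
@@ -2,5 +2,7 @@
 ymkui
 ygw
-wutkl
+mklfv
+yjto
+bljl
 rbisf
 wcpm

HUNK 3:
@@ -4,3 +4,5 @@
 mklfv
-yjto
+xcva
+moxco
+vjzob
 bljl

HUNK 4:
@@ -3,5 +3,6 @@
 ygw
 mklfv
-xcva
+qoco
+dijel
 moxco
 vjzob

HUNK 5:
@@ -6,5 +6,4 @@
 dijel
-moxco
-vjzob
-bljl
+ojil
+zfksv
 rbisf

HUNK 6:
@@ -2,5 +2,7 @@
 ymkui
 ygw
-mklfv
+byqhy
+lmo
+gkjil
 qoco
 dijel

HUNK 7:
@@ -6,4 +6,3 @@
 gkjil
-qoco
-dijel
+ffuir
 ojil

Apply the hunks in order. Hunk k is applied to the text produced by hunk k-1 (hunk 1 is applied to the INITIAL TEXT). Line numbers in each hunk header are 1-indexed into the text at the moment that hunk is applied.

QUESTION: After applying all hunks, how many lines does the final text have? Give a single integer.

Answer: 11

Derivation:
Hunk 1: at line 4 remove [gss,dujj,weup] add [rbisf] -> 6 lines: cqwt ymkui ygw wutkl rbisf wcpm
Hunk 2: at line 2 remove [wutkl] add [mklfv,yjto,bljl] -> 8 lines: cqwt ymkui ygw mklfv yjto bljl rbisf wcpm
Hunk 3: at line 4 remove [yjto] add [xcva,moxco,vjzob] -> 10 lines: cqwt ymkui ygw mklfv xcva moxco vjzob bljl rbisf wcpm
Hunk 4: at line 3 remove [xcva] add [qoco,dijel] -> 11 lines: cqwt ymkui ygw mklfv qoco dijel moxco vjzob bljl rbisf wcpm
Hunk 5: at line 6 remove [moxco,vjzob,bljl] add [ojil,zfksv] -> 10 lines: cqwt ymkui ygw mklfv qoco dijel ojil zfksv rbisf wcpm
Hunk 6: at line 2 remove [mklfv] add [byqhy,lmo,gkjil] -> 12 lines: cqwt ymkui ygw byqhy lmo gkjil qoco dijel ojil zfksv rbisf wcpm
Hunk 7: at line 6 remove [qoco,dijel] add [ffuir] -> 11 lines: cqwt ymkui ygw byqhy lmo gkjil ffuir ojil zfksv rbisf wcpm
Final line count: 11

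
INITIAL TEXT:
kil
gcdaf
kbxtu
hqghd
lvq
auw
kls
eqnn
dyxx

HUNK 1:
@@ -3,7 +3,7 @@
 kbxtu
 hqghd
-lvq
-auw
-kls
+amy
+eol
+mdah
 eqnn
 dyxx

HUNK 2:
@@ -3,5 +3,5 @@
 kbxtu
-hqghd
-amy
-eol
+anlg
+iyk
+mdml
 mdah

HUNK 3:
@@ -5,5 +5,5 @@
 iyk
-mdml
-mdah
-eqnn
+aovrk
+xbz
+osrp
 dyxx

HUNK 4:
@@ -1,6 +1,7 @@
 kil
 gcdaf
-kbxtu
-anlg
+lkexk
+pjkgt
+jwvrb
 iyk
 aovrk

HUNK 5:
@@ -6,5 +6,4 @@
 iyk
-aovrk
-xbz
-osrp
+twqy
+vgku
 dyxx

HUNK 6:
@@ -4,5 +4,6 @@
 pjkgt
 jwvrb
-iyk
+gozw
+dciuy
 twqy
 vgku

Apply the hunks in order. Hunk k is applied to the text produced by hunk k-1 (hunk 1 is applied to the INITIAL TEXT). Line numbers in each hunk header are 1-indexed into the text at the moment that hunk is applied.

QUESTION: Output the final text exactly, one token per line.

Hunk 1: at line 3 remove [lvq,auw,kls] add [amy,eol,mdah] -> 9 lines: kil gcdaf kbxtu hqghd amy eol mdah eqnn dyxx
Hunk 2: at line 3 remove [hqghd,amy,eol] add [anlg,iyk,mdml] -> 9 lines: kil gcdaf kbxtu anlg iyk mdml mdah eqnn dyxx
Hunk 3: at line 5 remove [mdml,mdah,eqnn] add [aovrk,xbz,osrp] -> 9 lines: kil gcdaf kbxtu anlg iyk aovrk xbz osrp dyxx
Hunk 4: at line 1 remove [kbxtu,anlg] add [lkexk,pjkgt,jwvrb] -> 10 lines: kil gcdaf lkexk pjkgt jwvrb iyk aovrk xbz osrp dyxx
Hunk 5: at line 6 remove [aovrk,xbz,osrp] add [twqy,vgku] -> 9 lines: kil gcdaf lkexk pjkgt jwvrb iyk twqy vgku dyxx
Hunk 6: at line 4 remove [iyk] add [gozw,dciuy] -> 10 lines: kil gcdaf lkexk pjkgt jwvrb gozw dciuy twqy vgku dyxx

Answer: kil
gcdaf
lkexk
pjkgt
jwvrb
gozw
dciuy
twqy
vgku
dyxx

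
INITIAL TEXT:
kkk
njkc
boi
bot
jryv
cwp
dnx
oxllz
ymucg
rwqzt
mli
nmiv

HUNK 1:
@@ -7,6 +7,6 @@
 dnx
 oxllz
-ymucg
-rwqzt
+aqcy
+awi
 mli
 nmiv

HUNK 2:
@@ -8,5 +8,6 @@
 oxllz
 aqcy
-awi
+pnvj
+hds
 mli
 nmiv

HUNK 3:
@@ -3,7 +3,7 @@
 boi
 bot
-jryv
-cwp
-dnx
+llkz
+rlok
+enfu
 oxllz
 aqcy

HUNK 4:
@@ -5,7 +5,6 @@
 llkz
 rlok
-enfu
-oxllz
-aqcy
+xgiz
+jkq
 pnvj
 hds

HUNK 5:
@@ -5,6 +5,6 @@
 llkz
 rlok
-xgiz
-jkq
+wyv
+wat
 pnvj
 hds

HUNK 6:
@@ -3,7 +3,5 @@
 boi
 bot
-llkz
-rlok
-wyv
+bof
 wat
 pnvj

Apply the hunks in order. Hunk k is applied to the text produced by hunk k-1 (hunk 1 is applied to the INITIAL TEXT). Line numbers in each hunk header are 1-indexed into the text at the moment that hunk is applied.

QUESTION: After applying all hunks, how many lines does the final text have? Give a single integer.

Answer: 10

Derivation:
Hunk 1: at line 7 remove [ymucg,rwqzt] add [aqcy,awi] -> 12 lines: kkk njkc boi bot jryv cwp dnx oxllz aqcy awi mli nmiv
Hunk 2: at line 8 remove [awi] add [pnvj,hds] -> 13 lines: kkk njkc boi bot jryv cwp dnx oxllz aqcy pnvj hds mli nmiv
Hunk 3: at line 3 remove [jryv,cwp,dnx] add [llkz,rlok,enfu] -> 13 lines: kkk njkc boi bot llkz rlok enfu oxllz aqcy pnvj hds mli nmiv
Hunk 4: at line 5 remove [enfu,oxllz,aqcy] add [xgiz,jkq] -> 12 lines: kkk njkc boi bot llkz rlok xgiz jkq pnvj hds mli nmiv
Hunk 5: at line 5 remove [xgiz,jkq] add [wyv,wat] -> 12 lines: kkk njkc boi bot llkz rlok wyv wat pnvj hds mli nmiv
Hunk 6: at line 3 remove [llkz,rlok,wyv] add [bof] -> 10 lines: kkk njkc boi bot bof wat pnvj hds mli nmiv
Final line count: 10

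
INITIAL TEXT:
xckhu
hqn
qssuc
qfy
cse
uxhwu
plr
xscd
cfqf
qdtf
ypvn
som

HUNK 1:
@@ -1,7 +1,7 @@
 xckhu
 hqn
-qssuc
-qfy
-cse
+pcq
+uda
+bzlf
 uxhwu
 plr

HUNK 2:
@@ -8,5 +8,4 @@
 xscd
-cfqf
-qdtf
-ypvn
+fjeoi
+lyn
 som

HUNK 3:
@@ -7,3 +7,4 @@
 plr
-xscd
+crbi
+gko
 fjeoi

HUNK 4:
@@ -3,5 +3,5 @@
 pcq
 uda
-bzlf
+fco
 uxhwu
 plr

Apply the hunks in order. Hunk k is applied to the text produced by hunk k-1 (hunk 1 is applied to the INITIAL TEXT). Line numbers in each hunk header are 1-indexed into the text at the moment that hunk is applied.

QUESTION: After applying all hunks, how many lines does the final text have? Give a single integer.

Answer: 12

Derivation:
Hunk 1: at line 1 remove [qssuc,qfy,cse] add [pcq,uda,bzlf] -> 12 lines: xckhu hqn pcq uda bzlf uxhwu plr xscd cfqf qdtf ypvn som
Hunk 2: at line 8 remove [cfqf,qdtf,ypvn] add [fjeoi,lyn] -> 11 lines: xckhu hqn pcq uda bzlf uxhwu plr xscd fjeoi lyn som
Hunk 3: at line 7 remove [xscd] add [crbi,gko] -> 12 lines: xckhu hqn pcq uda bzlf uxhwu plr crbi gko fjeoi lyn som
Hunk 4: at line 3 remove [bzlf] add [fco] -> 12 lines: xckhu hqn pcq uda fco uxhwu plr crbi gko fjeoi lyn som
Final line count: 12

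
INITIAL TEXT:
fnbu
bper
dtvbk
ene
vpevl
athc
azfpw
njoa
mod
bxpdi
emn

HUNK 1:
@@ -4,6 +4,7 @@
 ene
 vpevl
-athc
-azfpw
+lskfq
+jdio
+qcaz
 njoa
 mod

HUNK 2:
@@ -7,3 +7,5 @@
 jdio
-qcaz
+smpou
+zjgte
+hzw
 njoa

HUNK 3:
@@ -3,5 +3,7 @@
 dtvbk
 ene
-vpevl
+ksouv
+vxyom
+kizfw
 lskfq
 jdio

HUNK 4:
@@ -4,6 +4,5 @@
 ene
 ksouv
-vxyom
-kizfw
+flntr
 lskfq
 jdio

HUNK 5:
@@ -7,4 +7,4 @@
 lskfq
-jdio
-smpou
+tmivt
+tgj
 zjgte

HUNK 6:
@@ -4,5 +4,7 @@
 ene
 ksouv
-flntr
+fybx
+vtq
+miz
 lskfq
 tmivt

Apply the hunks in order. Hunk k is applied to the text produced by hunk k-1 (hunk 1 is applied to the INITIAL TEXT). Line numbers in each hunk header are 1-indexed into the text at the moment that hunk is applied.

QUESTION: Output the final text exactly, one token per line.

Answer: fnbu
bper
dtvbk
ene
ksouv
fybx
vtq
miz
lskfq
tmivt
tgj
zjgte
hzw
njoa
mod
bxpdi
emn

Derivation:
Hunk 1: at line 4 remove [athc,azfpw] add [lskfq,jdio,qcaz] -> 12 lines: fnbu bper dtvbk ene vpevl lskfq jdio qcaz njoa mod bxpdi emn
Hunk 2: at line 7 remove [qcaz] add [smpou,zjgte,hzw] -> 14 lines: fnbu bper dtvbk ene vpevl lskfq jdio smpou zjgte hzw njoa mod bxpdi emn
Hunk 3: at line 3 remove [vpevl] add [ksouv,vxyom,kizfw] -> 16 lines: fnbu bper dtvbk ene ksouv vxyom kizfw lskfq jdio smpou zjgte hzw njoa mod bxpdi emn
Hunk 4: at line 4 remove [vxyom,kizfw] add [flntr] -> 15 lines: fnbu bper dtvbk ene ksouv flntr lskfq jdio smpou zjgte hzw njoa mod bxpdi emn
Hunk 5: at line 7 remove [jdio,smpou] add [tmivt,tgj] -> 15 lines: fnbu bper dtvbk ene ksouv flntr lskfq tmivt tgj zjgte hzw njoa mod bxpdi emn
Hunk 6: at line 4 remove [flntr] add [fybx,vtq,miz] -> 17 lines: fnbu bper dtvbk ene ksouv fybx vtq miz lskfq tmivt tgj zjgte hzw njoa mod bxpdi emn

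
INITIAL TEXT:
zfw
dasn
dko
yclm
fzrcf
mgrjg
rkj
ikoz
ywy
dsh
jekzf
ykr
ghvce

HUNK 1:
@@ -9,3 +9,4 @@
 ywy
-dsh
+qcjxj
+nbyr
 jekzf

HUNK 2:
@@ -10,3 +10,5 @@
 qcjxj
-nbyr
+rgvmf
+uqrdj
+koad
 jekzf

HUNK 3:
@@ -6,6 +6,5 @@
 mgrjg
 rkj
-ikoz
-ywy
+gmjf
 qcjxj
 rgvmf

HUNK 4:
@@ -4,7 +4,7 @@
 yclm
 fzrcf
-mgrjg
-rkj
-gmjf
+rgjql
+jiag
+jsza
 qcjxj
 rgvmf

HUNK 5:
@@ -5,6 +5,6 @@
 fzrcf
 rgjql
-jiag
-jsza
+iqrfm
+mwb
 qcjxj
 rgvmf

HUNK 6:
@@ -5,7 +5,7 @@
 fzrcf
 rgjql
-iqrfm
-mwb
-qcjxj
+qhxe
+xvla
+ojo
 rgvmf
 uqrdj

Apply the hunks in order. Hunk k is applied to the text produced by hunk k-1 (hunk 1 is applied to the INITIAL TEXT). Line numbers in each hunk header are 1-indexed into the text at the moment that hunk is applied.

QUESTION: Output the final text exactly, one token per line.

Hunk 1: at line 9 remove [dsh] add [qcjxj,nbyr] -> 14 lines: zfw dasn dko yclm fzrcf mgrjg rkj ikoz ywy qcjxj nbyr jekzf ykr ghvce
Hunk 2: at line 10 remove [nbyr] add [rgvmf,uqrdj,koad] -> 16 lines: zfw dasn dko yclm fzrcf mgrjg rkj ikoz ywy qcjxj rgvmf uqrdj koad jekzf ykr ghvce
Hunk 3: at line 6 remove [ikoz,ywy] add [gmjf] -> 15 lines: zfw dasn dko yclm fzrcf mgrjg rkj gmjf qcjxj rgvmf uqrdj koad jekzf ykr ghvce
Hunk 4: at line 4 remove [mgrjg,rkj,gmjf] add [rgjql,jiag,jsza] -> 15 lines: zfw dasn dko yclm fzrcf rgjql jiag jsza qcjxj rgvmf uqrdj koad jekzf ykr ghvce
Hunk 5: at line 5 remove [jiag,jsza] add [iqrfm,mwb] -> 15 lines: zfw dasn dko yclm fzrcf rgjql iqrfm mwb qcjxj rgvmf uqrdj koad jekzf ykr ghvce
Hunk 6: at line 5 remove [iqrfm,mwb,qcjxj] add [qhxe,xvla,ojo] -> 15 lines: zfw dasn dko yclm fzrcf rgjql qhxe xvla ojo rgvmf uqrdj koad jekzf ykr ghvce

Answer: zfw
dasn
dko
yclm
fzrcf
rgjql
qhxe
xvla
ojo
rgvmf
uqrdj
koad
jekzf
ykr
ghvce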